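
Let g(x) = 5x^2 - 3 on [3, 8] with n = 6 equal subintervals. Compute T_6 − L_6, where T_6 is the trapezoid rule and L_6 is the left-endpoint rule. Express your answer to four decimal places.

114.5833

T_6 ≈ 796.226852.
L_6 ≈ 681.643519.
T_6 − L_6 ≈ 114.5833.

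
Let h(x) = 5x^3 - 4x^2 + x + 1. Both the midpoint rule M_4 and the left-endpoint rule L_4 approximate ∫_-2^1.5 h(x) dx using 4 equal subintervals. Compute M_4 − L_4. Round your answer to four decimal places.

M_4 ≈ -24.482910.
L_4 ≈ -59.151367.
M_4 − L_4 ≈ 34.6685.

34.6685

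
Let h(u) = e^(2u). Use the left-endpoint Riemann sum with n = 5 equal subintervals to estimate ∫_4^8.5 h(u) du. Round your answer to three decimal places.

Δu = (8.5 − 4)/5 = 0.9.
Left endpoints: 4, 4.9, 5.8, 6.7, 7.6.
h(4) ≈ 2980.958, h(4.9) ≈ 18033.745, h(5.8) ≈ 109097.799, h(6.7) ≈ 660003.225, h(7.6) ≈ 3992786.835.
Sum = Δu · [h(4) + h(4.9) + h(5.8) + h(6.7) + h(7.6)].
Sum ≈ 4304612.306.

4304612.306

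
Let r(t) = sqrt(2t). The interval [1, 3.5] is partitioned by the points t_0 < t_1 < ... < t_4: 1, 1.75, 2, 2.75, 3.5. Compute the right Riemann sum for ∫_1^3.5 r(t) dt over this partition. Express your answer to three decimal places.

Subinterval widths: 0.75, 0.25, 0.75, 0.75.
Right endpoints: 1.75, 2, 2.75, 3.5.
r(1.75) ≈ 1.871, r(2) ≈ 2.000, r(2.75) ≈ 2.345, r(3.5) ≈ 2.646.
Sum = Σ Δt_i · r(t_i).
Sum ≈ 5.646.

5.646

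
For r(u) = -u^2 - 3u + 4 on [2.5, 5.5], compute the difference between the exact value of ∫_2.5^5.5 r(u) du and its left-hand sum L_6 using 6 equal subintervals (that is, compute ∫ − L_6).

-8.125

Exact integral: ∫_2.5^5.5 r(u) du = -74.25.
L_6 = -66.125.
Error = -74.25 − (-66.125) = -8.125.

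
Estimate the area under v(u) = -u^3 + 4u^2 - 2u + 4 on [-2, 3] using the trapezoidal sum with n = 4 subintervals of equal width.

48.671875

Δu = (3 − (-2))/4 = 1.25.
v(-2) = 32, v(-0.75) = 8.171875, v(0.5) = 3.875, v(1.75) = 7.390625, v(3) = 7.
T_4 = (Δu/2)·[v(u_0) + 2v(u_1) + 2v(u_2) + 2v(u_3) + v(u_4)].
Sum = 48.671875.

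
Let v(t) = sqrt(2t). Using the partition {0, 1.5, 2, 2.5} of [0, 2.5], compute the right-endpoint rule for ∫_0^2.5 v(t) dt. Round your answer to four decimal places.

Subinterval widths: 1.5, 0.5, 0.5.
Right endpoints: 1.5, 2, 2.5.
v(1.5) ≈ 1.7321, v(2) ≈ 2.0000, v(2.5) ≈ 2.2361.
Sum = Σ Δt_i · v(t_i).
Sum ≈ 4.7161.

4.7161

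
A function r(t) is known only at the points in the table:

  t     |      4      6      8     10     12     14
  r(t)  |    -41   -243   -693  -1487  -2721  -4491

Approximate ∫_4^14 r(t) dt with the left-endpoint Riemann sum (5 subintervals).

Δt = 2.
Sum = 2·[(-41) + (-243) + (-693) + (-1487) + (-2721)] = -10370.

-10370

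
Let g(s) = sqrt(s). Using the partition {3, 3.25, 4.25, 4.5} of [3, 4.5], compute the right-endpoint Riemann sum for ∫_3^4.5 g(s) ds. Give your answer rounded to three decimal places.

3.043

Subinterval widths: 0.25, 1, 0.25.
Right endpoints: 3.25, 4.25, 4.5.
g(3.25) ≈ 1.803, g(4.25) ≈ 2.062, g(4.5) ≈ 2.121.
Sum = Σ Δs_i · g(s_i).
Sum ≈ 3.043.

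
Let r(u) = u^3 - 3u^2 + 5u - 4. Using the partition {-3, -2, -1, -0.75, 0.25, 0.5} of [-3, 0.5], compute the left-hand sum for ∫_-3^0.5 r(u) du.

Subinterval widths: 1, 1, 0.25, 1, 0.25.
Left endpoints: -3, -2, -1, -0.75, 0.25.
r(-3) = -73, r(-2) = -34, r(-1) = -13, r(-0.75) = -9.859375, r(0.25) = -2.921875.
Sum = Σ Δu_i · r(u_i).
Sum = -120.83984375.

-120.83984375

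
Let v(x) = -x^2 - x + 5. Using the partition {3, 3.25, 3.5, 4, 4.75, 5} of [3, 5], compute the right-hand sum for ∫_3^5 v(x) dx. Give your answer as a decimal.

-35.375

Subinterval widths: 0.25, 0.25, 0.5, 0.75, 0.25.
Right endpoints: 3.25, 3.5, 4, 4.75, 5.
v(3.25) = -8.8125, v(3.5) = -10.75, v(4) = -15, v(4.75) = -22.3125, v(5) = -25.
Sum = Σ Δx_i · v(x_i).
Sum = -35.375.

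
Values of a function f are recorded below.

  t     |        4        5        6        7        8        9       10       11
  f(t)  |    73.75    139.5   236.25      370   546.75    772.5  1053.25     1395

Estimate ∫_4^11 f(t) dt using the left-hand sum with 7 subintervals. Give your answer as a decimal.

Δt = 1.
Sum = 1·[73.75 + 139.5 + 236.25 + 370 + 546.75 + 772.5 + 1053.25] = 3192.

3192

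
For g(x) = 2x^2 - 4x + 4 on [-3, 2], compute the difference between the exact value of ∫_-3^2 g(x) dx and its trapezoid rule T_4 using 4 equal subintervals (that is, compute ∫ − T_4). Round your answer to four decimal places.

-2.6042

Exact integral: ∫_-3^2 g(x) dx ≈ 53.333333.
T_4 = 55.9375.
Error ≈ 53.333333 − 55.9375 ≈ -2.6042.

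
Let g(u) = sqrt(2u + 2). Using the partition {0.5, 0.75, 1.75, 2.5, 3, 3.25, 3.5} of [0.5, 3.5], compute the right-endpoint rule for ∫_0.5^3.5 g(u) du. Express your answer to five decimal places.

Subinterval widths: 0.25, 1, 0.75, 0.5, 0.25, 0.25.
Right endpoints: 0.75, 1.75, 2.5, 3, 3.25, 3.5.
g(0.75) ≈ 1.87083, g(1.75) ≈ 2.34521, g(2.5) ≈ 2.64575, g(3) ≈ 2.82843, g(3.25) ≈ 2.91548, g(3.5) ≈ 3.00000.
Sum = Σ Δu_i · g(u_i).
Sum ≈ 7.69031.

7.69031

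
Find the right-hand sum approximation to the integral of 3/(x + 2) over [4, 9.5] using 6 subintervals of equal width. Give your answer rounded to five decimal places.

Δx = (9.5 − 4)/6 = 11/12.
Right endpoints: 59/12, 35/6, 6.75, 23/3, 103/12, 9.5.
f(59/12) = 36/83, f(35/6) = 18/47, f(6.75) = 12/35, f(23/3) = 9/29, f(103/12) = 36/127, f(9.5) = 6/23.
Sum = Δx · [f(59/12) + f(35/6) + f(6.75) + ...].
Sum ≈ 1.84640.

1.84640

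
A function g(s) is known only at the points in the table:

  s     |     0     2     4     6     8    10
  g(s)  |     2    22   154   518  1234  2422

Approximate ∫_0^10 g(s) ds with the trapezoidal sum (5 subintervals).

Δs = 2.
T_5 = (2/2)·[2 + 2·22 + 2·154 + 2·518 + 2·1234 + 2422] = 6280.

6280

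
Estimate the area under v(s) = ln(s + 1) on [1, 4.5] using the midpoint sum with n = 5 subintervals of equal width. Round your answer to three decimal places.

4.496

Δs = (4.5 − 1)/5 = 0.7.
Midpoints: 1.35, 2.05, 2.75, 3.45, 4.15.
v(1.35) ≈ 0.854, v(2.05) ≈ 1.115, v(2.75) ≈ 1.322, v(3.45) ≈ 1.493, v(4.15) ≈ 1.639.
Sum = Δs · [v(1.35) + v(2.05) + v(2.75) + v(3.45) + v(4.15)].
Sum ≈ 4.496.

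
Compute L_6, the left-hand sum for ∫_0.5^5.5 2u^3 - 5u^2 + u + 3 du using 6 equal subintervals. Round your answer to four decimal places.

Δu = (5.5 − 0.5)/6 = 5/6.
Left endpoints: 0.5, 4/3, 13/6, 3, 23/6, 14/3.
f(0.5) = 2.5, f(4/3) = 5/27, f(13/6) = 55/27, f(3) = 15, f(23/6) = 2485/54, f(14/3) = 2755/27.
Sum = Δu · [f(0.5) + f(4/3) + f(13/6) + ...].
Sum ≈ 139.8148.

139.8148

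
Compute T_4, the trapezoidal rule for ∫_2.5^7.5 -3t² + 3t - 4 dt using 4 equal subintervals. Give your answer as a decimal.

-355.15625

Δt = (7.5 − 2.5)/4 = 1.25.
f(2.5) = -15.25, f(3.75) = -34.9375, f(5) = -64, f(6.25) = -102.4375, f(7.5) = -150.25.
T_4 = (Δt/2)·[f(t_0) + 2f(t_1) + 2f(t_2) + 2f(t_3) + f(t_4)].
Sum = -355.15625.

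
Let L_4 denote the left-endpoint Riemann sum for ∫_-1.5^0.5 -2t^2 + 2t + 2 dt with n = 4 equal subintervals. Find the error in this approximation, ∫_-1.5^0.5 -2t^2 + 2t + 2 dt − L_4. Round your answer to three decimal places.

Exact integral: ∫_-1.5^0.5 f(t) dt ≈ -0.33333.
L_4 = -2.5.
Error ≈ -0.33333 − (-2.5) ≈ 2.167.

2.167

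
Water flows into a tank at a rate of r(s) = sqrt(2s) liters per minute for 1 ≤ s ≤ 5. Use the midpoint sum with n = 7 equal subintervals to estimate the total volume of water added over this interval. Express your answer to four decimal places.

Δs = (5 − 1)/7 = 4/7.
Midpoints: 9/7, 13/7, 17/7, 3, 25/7, 29/7, 33/7.
r(9/7) ≈ 1.6036, r(13/7) ≈ 1.9272, r(17/7) ≈ 2.2039, r(3) ≈ 2.4495, r(25/7) ≈ 2.6726, r(29/7) ≈ 2.8785, r(33/7) ≈ 3.0706.
Sum = Δs · [r(9/7) + r(13/7) + r(17/7) + ...].
Sum ≈ 9.6034.

9.6034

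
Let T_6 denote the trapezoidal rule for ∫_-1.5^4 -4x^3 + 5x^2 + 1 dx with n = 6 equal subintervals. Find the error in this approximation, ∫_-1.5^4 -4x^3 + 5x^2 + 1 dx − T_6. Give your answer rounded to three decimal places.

7.703

Exact integral: ∫_-1.5^4 f(x) dx ≈ -133.14583.
T_6 ≈ -140.84838.
Error ≈ -133.14583 − (-140.84838) ≈ 7.703.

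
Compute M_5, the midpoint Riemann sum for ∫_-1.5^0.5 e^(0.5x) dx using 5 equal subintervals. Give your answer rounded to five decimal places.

Δx = (0.5 − (-1.5))/5 = 0.4.
Midpoints: -1.3, -0.9, -0.5, -0.1, 0.3.
f(-1.3) ≈ 0.52205, f(-0.9) ≈ 0.63763, f(-0.5) ≈ 0.77880, f(-0.1) ≈ 0.95123, f(0.3) ≈ 1.16183.
Sum = Δx · [f(-1.3) + f(-0.9) + f(-0.5) + f(-0.1) + f(0.3)].
Sum ≈ 1.62062.

1.62062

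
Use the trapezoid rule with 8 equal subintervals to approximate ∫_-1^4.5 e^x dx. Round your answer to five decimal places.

Δx = (4.5 − (-1))/8 = 0.6875.
f(-1) ≈ 0.36788, f(-0.3125) ≈ 0.73162, f(0.375) ≈ 1.45499, f(1.0625) ≈ 2.89360, f(1.75) ≈ 5.75460, f(2.4375) ≈ 11.44439, f(3.125) ≈ 22.75990, f(3.8125) ≈ 45.26346, f(4.5) ≈ 90.01713.
T_8 = (Δx/2)·[f(x_0) + 2f(x_1) + ... + 2f(x_{7}) + f(x_8)].
Sum ≈ 93.15285.

93.15285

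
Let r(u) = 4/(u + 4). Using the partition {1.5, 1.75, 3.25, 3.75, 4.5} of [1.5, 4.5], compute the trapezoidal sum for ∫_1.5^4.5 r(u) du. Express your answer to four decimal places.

Subinterval widths: 0.25, 1.5, 0.5, 0.75.
r(1.5) = 8/11, r(1.75) = 16/23, r(3.25) = 16/29, r(3.75) = 16/31, r(4.5) = 8/17.
On each subinterval the trapezoid contributes (Δu_i/2)·[r(u_{i-1}) + r(u_i)].
Sum ≈ 1.7504.

1.7504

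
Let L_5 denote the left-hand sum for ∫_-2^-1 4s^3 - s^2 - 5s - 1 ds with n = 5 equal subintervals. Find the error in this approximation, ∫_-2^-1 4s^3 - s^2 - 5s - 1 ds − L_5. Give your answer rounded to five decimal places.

Exact integral: ∫_-2^-1 f(s) ds ≈ -10.8333333.
L_5 = -13.56.
Error ≈ -10.8333333 − (-13.56) ≈ 2.72667.

2.72667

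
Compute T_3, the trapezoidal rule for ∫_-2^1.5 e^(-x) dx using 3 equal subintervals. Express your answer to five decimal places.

Δx = (1.5 − (-2))/3 = 7/6.
f(-2) ≈ 7.38906, f(-5/6) ≈ 2.30098, f(1/3) ≈ 0.71653, f(1.5) ≈ 0.22313.
T_3 = (Δx/2)·[f(x_0) + 2f(x_1) + 2f(x_2) + f(x_3)].
Sum ≈ 7.96087.

7.96087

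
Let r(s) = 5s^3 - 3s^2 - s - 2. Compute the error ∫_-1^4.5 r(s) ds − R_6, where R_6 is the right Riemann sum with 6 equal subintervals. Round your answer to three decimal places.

-200.039

Exact integral: ∫_-1^4.5 r(s) ds = 398.578125.
R_6 ≈ 598.61675.
Error ≈ 398.578125 − 598.61675 ≈ -200.039.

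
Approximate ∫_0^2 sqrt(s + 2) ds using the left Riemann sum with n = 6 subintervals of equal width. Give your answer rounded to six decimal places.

3.349126

Δs = (2 − 0)/6 = 1/3.
Left endpoints: 0, 1/3, 2/3, 1, 4/3, 5/3.
f(0) ≈ 1.414214, f(1/3) ≈ 1.527525, f(2/3) ≈ 1.632993, f(1) ≈ 1.732051, f(4/3) ≈ 1.825742, f(5/3) ≈ 1.914854.
Sum = Δs · [f(0) + f(1/3) + f(2/3) + ...].
Sum ≈ 3.349126.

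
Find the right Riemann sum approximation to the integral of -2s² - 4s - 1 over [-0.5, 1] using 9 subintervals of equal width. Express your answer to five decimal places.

Δs = (1 − (-0.5))/9 = 1/6.
Right endpoints: -1/3, -1/6, 0, 1/6, 1/3, 0.5, 2/3, 5/6, 1.
f(-1/3) = 1/9, f(-1/6) = -7/18, f(0) = -1, f(1/6) = -31/18, f(1/3) = -23/9, f(0.5) = -3.5, f(2/3) = -41/9, f(5/6) = -103/18, f(1) = -7.
Sum = Δs · [f(-1/3) + f(-1/6) + f(0) + ...].
Sum ≈ -4.38889.

-4.38889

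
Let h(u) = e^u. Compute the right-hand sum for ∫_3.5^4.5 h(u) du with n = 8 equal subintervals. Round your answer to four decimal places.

60.5321

Δu = (4.5 − 3.5)/8 = 0.125.
Right endpoints: 3.625, 3.75, 3.875, 4, 4.125, 4.25, 4.375, 4.5.
h(3.625) ≈ 37.5247, h(3.75) ≈ 42.5211, h(3.875) ≈ 48.1827, h(4) ≈ 54.5982, h(4.125) ≈ 61.8678, h(4.25) ≈ 70.1054, h(4.375) ≈ 79.4398, h(4.5) ≈ 90.0171.
Sum = Δu · [h(3.625) + h(3.75) + h(3.875) + ...].
Sum ≈ 60.5321.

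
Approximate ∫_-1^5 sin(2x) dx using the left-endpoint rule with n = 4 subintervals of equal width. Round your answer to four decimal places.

Δx = (5 − (-1))/4 = 1.5.
Left endpoints: -1, 0.5, 2, 3.5.
f(-1) ≈ -0.9093, f(0.5) ≈ 0.8415, f(2) ≈ -0.7568, f(3.5) ≈ 0.6570.
Sum = Δx · [f(-1) + f(0.5) + f(2) + f(3.5)].
Sum ≈ -0.2515.

-0.2515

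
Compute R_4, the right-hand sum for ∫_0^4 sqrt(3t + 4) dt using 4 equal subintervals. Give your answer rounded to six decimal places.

Δt = (4 − 0)/4 = 1.
Right endpoints: 1, 2, 3, 4.
f(1) ≈ 2.645751, f(2) ≈ 3.162278, f(3) ≈ 3.605551, f(4) ≈ 4.000000.
Sum = Δt · [f(1) + f(2) + f(3) + f(4)].
Sum ≈ 13.413580.

13.413580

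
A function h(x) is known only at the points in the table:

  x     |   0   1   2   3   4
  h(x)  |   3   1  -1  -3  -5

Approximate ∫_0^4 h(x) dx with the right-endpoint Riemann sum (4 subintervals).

Δx = 1.
Sum = 1·[1 + (-1) + (-3) + (-5)] = -8.

-8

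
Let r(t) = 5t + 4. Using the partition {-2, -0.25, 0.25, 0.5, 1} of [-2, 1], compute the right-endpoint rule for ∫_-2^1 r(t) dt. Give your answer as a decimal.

13.5625

Subinterval widths: 1.75, 0.5, 0.25, 0.5.
Right endpoints: -0.25, 0.25, 0.5, 1.
r(-0.25) = 2.75, r(0.25) = 5.25, r(0.5) = 6.5, r(1) = 9.
Sum = Σ Δt_i · r(t_i).
Sum = 13.5625.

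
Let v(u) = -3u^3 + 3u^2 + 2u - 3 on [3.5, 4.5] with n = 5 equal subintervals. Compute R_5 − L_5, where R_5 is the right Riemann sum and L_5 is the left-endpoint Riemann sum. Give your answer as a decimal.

-23.75

R_5 = -153.845.
L_5 = -130.095.
R_5 − L_5 = -23.75.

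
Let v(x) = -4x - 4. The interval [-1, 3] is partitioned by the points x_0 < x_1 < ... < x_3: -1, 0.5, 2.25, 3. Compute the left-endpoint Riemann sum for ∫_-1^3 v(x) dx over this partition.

Subinterval widths: 1.5, 1.75, 0.75.
Left endpoints: -1, 0.5, 2.25.
v(-1) = 0, v(0.5) = -6, v(2.25) = -13.
Sum = Σ Δx_i · v(x_i).
Sum = -20.25.

-20.25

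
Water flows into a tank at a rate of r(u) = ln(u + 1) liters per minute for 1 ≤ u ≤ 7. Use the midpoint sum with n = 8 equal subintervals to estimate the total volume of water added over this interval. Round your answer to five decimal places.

Δu = (7 − 1)/8 = 0.75.
Midpoints: 1.375, 2.125, 2.875, 3.625, 4.375, 5.125, 5.875, 6.625.
r(1.375) ≈ 0.86500, r(2.125) ≈ 1.13943, r(2.875) ≈ 1.35455, r(3.625) ≈ 1.53148, r(4.375) ≈ 1.68176, r(5.125) ≈ 1.81238, r(5.875) ≈ 1.92789, r(6.625) ≈ 2.03143.
Sum = Δu · [r(1.375) + r(2.125) + r(2.875) + ...].
Sum ≈ 9.25794.

9.25794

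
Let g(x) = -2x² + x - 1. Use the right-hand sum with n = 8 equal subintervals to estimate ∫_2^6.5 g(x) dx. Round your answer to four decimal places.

-183.8496

Δx = (6.5 − 2)/8 = 0.5625.
Right endpoints: 2.5625, 3.125, 3.6875, 4.25, 4.8125, 5.375, 5.9375, 6.5.
g(2.5625) = -11.5703125, g(3.125) = -17.40625, g(3.6875) = -24.5078125, g(4.25) = -32.875, g(4.8125) = -42.5078125, g(5.375) = -53.40625, g(5.9375) = -65.5703125, g(6.5) = -79.
Sum = Δx · [g(2.5625) + g(3.125) + g(3.6875) + ...].
Sum ≈ -183.8496.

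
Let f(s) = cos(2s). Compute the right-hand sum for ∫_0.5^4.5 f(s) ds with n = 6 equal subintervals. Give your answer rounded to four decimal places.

Δs = (4.5 − 0.5)/6 = 2/3.
Right endpoints: 7/6, 11/6, 2.5, 19/6, 23/6, 4.5.
f(7/6) ≈ -0.6908, f(11/6) ≈ -0.8653, f(2.5) ≈ 0.2837, f(19/6) ≈ 0.9987, f(23/6) ≈ 0.1862, f(4.5) ≈ -0.9111.
Sum = Δs · [f(7/6) + f(11/6) + f(2.5) + ...].
Sum ≈ -0.6657.

-0.6657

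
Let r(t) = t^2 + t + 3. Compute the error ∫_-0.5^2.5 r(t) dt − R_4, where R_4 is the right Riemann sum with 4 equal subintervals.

-3.65625

Exact integral: ∫_-0.5^2.5 r(t) dt = 17.25.
R_4 = 20.90625.
Error = 17.25 − 20.90625 = -3.65625.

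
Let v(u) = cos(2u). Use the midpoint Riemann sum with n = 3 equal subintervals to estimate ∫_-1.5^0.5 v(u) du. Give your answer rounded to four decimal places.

Δu = (0.5 − (-1.5))/3 = 2/3.
Midpoints: -7/6, -0.5, 1/6.
v(-7/6) ≈ -0.6908, v(-0.5) ≈ 0.5403, v(1/6) ≈ 0.9450.
Sum = Δu · [v(-7/6) + v(-0.5) + v(1/6)].
Sum ≈ 0.5297.

0.5297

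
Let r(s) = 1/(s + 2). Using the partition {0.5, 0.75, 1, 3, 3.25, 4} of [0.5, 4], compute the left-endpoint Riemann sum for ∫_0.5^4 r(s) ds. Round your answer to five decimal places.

1.05043

Subinterval widths: 0.25, 0.25, 2, 0.25, 0.75.
Left endpoints: 0.5, 0.75, 1, 3, 3.25.
r(0.5) = 0.4, r(0.75) = 4/11, r(1) = 1/3, r(3) = 0.2, r(3.25) = 4/21.
Sum = Σ Δs_i · r(s_i).
Sum ≈ 1.05043.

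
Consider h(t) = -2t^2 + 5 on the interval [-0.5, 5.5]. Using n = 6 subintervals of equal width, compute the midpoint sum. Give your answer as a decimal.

-80

Δt = (5.5 − (-0.5))/6 = 1.
Midpoints: 0, 1, 2, 3, 4, 5.
h(0) = 5, h(1) = 3, h(2) = -3, h(3) = -13, h(4) = -27, h(5) = -45.
Sum = Δt · [h(0) + h(1) + h(2) + ...].
Sum = -80.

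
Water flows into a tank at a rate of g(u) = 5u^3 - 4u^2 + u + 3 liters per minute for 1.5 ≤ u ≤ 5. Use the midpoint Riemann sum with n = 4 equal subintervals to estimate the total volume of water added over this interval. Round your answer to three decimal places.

624.637

Δu = (5 − 1.5)/4 = 0.875.
Midpoints: 1.9375, 2.8125, 3.6875, 4.5625.
g(1.9375) = 107675/4096, g(2.8125) = 349833/4096, g(3.6875) = 831503/4096, g(4.5625) = 1635005/4096.
Sum = Δu · [g(1.9375) + g(2.8125) + g(3.6875) + g(4.5625)].
Sum ≈ 624.637.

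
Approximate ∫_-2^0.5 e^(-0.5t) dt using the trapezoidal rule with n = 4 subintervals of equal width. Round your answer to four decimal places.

3.9105

Δt = (0.5 − (-2))/4 = 0.625.
f(-2) ≈ 2.7183, f(-1.375) ≈ 1.9887, f(-0.75) ≈ 1.4550, f(-0.125) ≈ 1.0645, f(0.5) ≈ 0.7788.
T_4 = (Δt/2)·[f(t_0) + 2f(t_1) + 2f(t_2) + 2f(t_3) + f(t_4)].
Sum ≈ 3.9105.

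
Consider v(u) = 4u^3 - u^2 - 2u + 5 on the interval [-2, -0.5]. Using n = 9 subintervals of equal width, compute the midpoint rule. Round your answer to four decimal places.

-7.2569

Δu = (-0.5 − (-2))/9 = 1/6.
Midpoints: -23/12, -1.75, -19/12, -17/12, -1.25, -13/12, -11/12, -0.75, -7/12.
v(-23/12) = -4969/216, v(-1.75) = -16, v(-19/12) = -2207/216, v(-17/12) = -599/108, v(-1.25) = -1.875, v(-13/12) = 49/54, v(-11/12) = 629/216, v(-0.75) = 4.25, v(-7/12) = 1087/216.
Sum = Δu · [v(-23/12) + v(-1.75) + v(-19/12) + ...].
Sum ≈ -7.2569.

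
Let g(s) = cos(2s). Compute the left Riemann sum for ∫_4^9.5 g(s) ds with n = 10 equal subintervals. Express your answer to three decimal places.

Δs = (9.5 − 4)/10 = 0.55.
Left endpoints: 4, 4.55, 5.1, 5.65, 6.2, 6.75, 7.3, 7.85, 8.4, 8.95.
g(4) ≈ -0.146, g(4.55) ≈ -0.948, g(5.1) ≈ -0.714, g(5.65) ≈ 0.300, g(6.2) ≈ 0.986, g(6.75) ≈ 0.595, g(7.3) ≈ -0.446, g(7.85) ≈ -1.000, g(8.4) ≈ -0.461, g(8.95) ≈ 0.582.
Sum = Δs · [g(4) + g(4.55) + g(5.1) + ...].
Sum ≈ -0.688.

-0.688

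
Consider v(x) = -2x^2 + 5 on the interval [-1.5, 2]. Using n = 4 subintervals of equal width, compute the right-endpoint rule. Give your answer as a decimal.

Δx = (2 − (-1.5))/4 = 0.875.
Right endpoints: -0.625, 0.25, 1.125, 2.
v(-0.625) = 4.21875, v(0.25) = 4.875, v(1.125) = 2.46875, v(2) = -3.
Sum = Δx · [v(-0.625) + v(0.25) + v(1.125) + v(2)].
Sum = 7.4921875.

7.4921875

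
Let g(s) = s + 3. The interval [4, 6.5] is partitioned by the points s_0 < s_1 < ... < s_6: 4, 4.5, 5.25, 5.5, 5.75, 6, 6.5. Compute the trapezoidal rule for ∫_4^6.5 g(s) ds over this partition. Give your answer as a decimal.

Subinterval widths: 0.5, 0.75, 0.25, 0.25, 0.25, 0.5.
g(4) = 7, g(4.5) = 7.5, g(5.25) = 8.25, g(5.5) = 8.5, g(5.75) = 8.75, g(6) = 9, g(6.5) = 9.5.
On each subinterval the trapezoid contributes (Δs_i/2)·[g(s_{i-1}) + g(s_i)].
Sum = 20.625.

20.625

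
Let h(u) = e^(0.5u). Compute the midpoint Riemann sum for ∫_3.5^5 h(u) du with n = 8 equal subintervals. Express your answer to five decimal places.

Δu = (5 − 3.5)/8 = 0.1875.
Midpoints: 3.59375, 3.78125, 3.96875, 4.15625, 4.34375, 4.53125, 4.71875, 4.90625.
h(3.59375) ≈ 6.03077, h(3.78125) ≈ 6.62351, h(3.96875) ≈ 7.27450, h(4.15625) ≈ 7.98947, h(4.34375) ≈ 8.77472, h(4.53125) ≈ 9.63715, h(4.71875) ≈ 10.58433, h(4.90625) ≈ 11.62462.
Sum = Δu · [h(3.59375) + h(3.78125) + h(3.96875) + ...].
Sum ≈ 12.85108.

12.85108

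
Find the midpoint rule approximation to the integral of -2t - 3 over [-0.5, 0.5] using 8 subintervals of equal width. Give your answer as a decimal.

-3

Δt = (0.5 − (-0.5))/8 = 0.125.
Midpoints: -0.4375, -0.3125, -0.1875, -0.0625, 0.0625, 0.1875, 0.3125, 0.4375.
f(-0.4375) = -2.125, f(-0.3125) = -2.375, f(-0.1875) = -2.625, f(-0.0625) = -2.875, f(0.0625) = -3.125, f(0.1875) = -3.375, f(0.3125) = -3.625, f(0.4375) = -3.875.
Sum = Δt · [f(-0.4375) + f(-0.3125) + f(-0.1875) + ...].
Sum = -3.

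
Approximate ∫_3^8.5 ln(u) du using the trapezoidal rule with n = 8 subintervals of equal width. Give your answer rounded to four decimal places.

Δu = (8.5 − 3)/8 = 0.6875.
f(3) ≈ 1.0986, f(3.6875) ≈ 1.3049, f(4.375) ≈ 1.4759, f(5.0625) ≈ 1.6219, f(5.75) ≈ 1.7492, f(6.4375) ≈ 1.8621, f(7.125) ≈ 1.9636, f(7.8125) ≈ 2.0557, f(8.5) ≈ 2.1401.
T_8 = (Δu/2)·[f(u_0) + 2f(u_1) + ... + 2f(u_{7}) + f(u_8)].
Sum ≈ 9.3863.

9.3863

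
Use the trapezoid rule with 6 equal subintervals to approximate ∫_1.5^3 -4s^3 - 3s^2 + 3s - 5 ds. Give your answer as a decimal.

-97.40625

Δs = (3 − 1.5)/6 = 0.25.
f(1.5) = -20.75, f(1.75) = -30.375, f(2) = -43, f(2.25) = -59, f(2.5) = -78.75, f(2.75) = -102.625, f(3) = -131.
T_6 = (Δs/2)·[f(s_0) + 2f(s_1) + ... + 2f(s_{5}) + f(s_6)].
Sum = -97.40625.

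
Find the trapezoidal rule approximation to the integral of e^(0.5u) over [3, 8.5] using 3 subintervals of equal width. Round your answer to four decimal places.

140.3116

Δu = (8.5 − 3)/3 = 11/6.
f(3) ≈ 4.4817, f(29/6) ≈ 11.2084, f(20/3) ≈ 28.0316, f(8.5) ≈ 70.1054.
T_3 = (Δu/2)·[f(u_0) + 2f(u_1) + 2f(u_2) + f(u_3)].
Sum ≈ 140.3116.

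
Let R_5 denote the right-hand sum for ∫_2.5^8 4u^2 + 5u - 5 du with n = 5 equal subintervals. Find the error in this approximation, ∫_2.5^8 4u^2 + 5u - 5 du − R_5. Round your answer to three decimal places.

-146.612

Exact integral: ∫_2.5^8 f(u) du ≈ 778.70833.
R_5 = 925.32.
Error ≈ 778.70833 − 925.32 ≈ -146.612.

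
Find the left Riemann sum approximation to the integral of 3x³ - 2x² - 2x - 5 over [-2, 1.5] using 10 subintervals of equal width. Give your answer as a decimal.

Δx = (1.5 − (-2))/10 = 0.35.
Left endpoints: -2, -1.65, -1.3, -0.95, -0.6, -0.25, 0.1, 0.45, 0.8, 1.15.
f(-2) = -33, f(-1.65) = -20.621375, f(-1.3) = -12.371, f(-0.95) = -7.477125, f(-0.6) = -5.168, f(-0.25) = -4.671875, f(0.1) = -5.217, f(0.45) = -6.031625, f(0.8) = -6.344, f(1.15) = -5.382375.
Sum = Δx · [f(-2) + f(-1.65) + f(-1.3) + ...].
Sum = -37.19953125.

-37.19953125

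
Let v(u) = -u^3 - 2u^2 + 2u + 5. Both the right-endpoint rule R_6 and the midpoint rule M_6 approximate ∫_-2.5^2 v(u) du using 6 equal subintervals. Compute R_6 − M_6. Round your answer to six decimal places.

R_6 = 5.94140625.
M_6 ≈ 10.52929688.
R_6 − M_6 ≈ -4.587891.

-4.587891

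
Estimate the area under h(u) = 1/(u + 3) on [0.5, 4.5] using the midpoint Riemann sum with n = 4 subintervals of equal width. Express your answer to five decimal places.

0.75952

Δu = (4.5 − 0.5)/4 = 1.
Midpoints: 1, 2, 3, 4.
h(1) = 0.25, h(2) = 0.2, h(3) = 1/6, h(4) = 1/7.
Sum = Δu · [h(1) + h(2) + h(3) + h(4)].
Sum ≈ 0.75952.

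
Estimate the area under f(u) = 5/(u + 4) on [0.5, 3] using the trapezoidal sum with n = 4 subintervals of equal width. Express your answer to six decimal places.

2.213867

Δu = (3 − 0.5)/4 = 0.625.
f(0.5) = 10/9, f(1.125) = 40/41, f(1.75) = 20/23, f(2.375) = 40/51, f(3) = 5/7.
T_4 = (Δu/2)·[f(u_0) + 2f(u_1) + 2f(u_2) + 2f(u_3) + f(u_4)].
Sum ≈ 2.213867.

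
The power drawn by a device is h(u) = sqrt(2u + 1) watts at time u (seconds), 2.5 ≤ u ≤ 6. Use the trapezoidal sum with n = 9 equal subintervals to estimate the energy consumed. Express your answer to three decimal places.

Δu = (6 − 2.5)/9 = 7/18.
h(2.5) ≈ 2.449, h(26/9) ≈ 2.603, h(59/18) ≈ 2.749, h(11/3) ≈ 2.887, h(73/18) ≈ 3.018, h(40/9) ≈ 3.145, h(29/6) ≈ 3.266, h(47/9) ≈ 3.383, h(101/18) ≈ 3.496, h(6) ≈ 3.606.
T_9 = (Δu/2)·[h(u_0) + 2h(u_1) + ... + 2h(u_{8}) + h(u_9)].
Sum ≈ 10.723.

10.723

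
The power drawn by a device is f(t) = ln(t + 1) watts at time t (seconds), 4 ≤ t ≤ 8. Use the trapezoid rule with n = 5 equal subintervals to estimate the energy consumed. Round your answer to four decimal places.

Δt = (8 − 4)/5 = 0.8.
f(4) ≈ 1.6094, f(4.8) ≈ 1.7579, f(5.6) ≈ 1.8871, f(6.4) ≈ 2.0015, f(7.2) ≈ 2.1041, f(8) ≈ 2.1972.
T_5 = (Δt/2)·[f(t_0) + 2f(t_1) + ... + 2f(t_{4}) + f(t_5)].
Sum ≈ 7.7231.

7.7231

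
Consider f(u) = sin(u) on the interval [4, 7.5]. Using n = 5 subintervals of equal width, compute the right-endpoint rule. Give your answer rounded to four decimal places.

Δu = (7.5 − 4)/5 = 0.7.
Right endpoints: 4.7, 5.4, 6.1, 6.8, 7.5.
f(4.7) ≈ -0.9999, f(5.4) ≈ -0.7728, f(6.1) ≈ -0.1822, f(6.8) ≈ 0.4941, f(7.5) ≈ 0.9380.
Sum = Δu · [f(4.7) + f(5.4) + f(6.1) + f(6.8) + f(7.5)].
Sum ≈ -0.3659.

-0.3659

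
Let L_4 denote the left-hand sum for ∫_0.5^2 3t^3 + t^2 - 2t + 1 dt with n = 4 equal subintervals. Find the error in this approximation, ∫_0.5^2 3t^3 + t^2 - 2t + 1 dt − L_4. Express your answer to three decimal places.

4.140

Exact integral: ∫_0.5^2 f(t) dt = 12.328125.
L_4 ≈ 8.18848.
Error ≈ 12.328125 − 8.18848 ≈ 4.140.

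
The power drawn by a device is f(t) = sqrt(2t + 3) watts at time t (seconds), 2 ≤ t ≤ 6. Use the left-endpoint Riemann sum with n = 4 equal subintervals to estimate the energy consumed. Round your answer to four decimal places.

12.5679

Δt = (6 − 2)/4 = 1.
Left endpoints: 2, 3, 4, 5.
f(2) ≈ 2.6458, f(3) ≈ 3.0000, f(4) ≈ 3.3166, f(5) ≈ 3.6056.
Sum = Δt · [f(2) + f(3) + f(4) + f(5)].
Sum ≈ 12.5679.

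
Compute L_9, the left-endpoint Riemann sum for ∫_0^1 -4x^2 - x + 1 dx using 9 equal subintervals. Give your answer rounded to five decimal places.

-0.56379

Δx = (1 − 0)/9 = 1/9.
Left endpoints: 0, 1/9, 2/9, 1/3, 4/9, 5/9, 2/3, 7/9, 8/9.
f(0) = 1, f(1/9) = 68/81, f(2/9) = 47/81, f(1/3) = 2/9, f(4/9) = -19/81, f(5/9) = -64/81, f(2/3) = -13/9, f(7/9) = -178/81, f(8/9) = -247/81.
Sum = Δx · [f(0) + f(1/9) + f(2/9) + ...].
Sum ≈ -0.56379.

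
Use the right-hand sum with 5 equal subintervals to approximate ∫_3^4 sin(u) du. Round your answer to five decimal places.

Δu = (4 − 3)/5 = 0.2.
Right endpoints: 3.2, 3.4, 3.6, 3.8, 4.
f(3.2) ≈ -0.05837, f(3.4) ≈ -0.25554, f(3.6) ≈ -0.44252, f(3.8) ≈ -0.61186, f(4) ≈ -0.75680.
Sum = Δu · [f(3.2) + f(3.4) + f(3.6) + f(3.8) + f(4)].
Sum ≈ -0.42502.

-0.42502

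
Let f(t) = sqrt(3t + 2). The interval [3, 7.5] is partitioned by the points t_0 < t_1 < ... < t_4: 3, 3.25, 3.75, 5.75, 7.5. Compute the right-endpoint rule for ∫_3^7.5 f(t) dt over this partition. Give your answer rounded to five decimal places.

20.11401

Subinterval widths: 0.25, 0.5, 2, 1.75.
Right endpoints: 3.25, 3.75, 5.75, 7.5.
f(3.25) ≈ 3.42783, f(3.75) ≈ 3.64005, f(5.75) ≈ 4.38748, f(7.5) ≈ 4.94975.
Sum = Σ Δt_i · f(t_i).
Sum ≈ 20.11401.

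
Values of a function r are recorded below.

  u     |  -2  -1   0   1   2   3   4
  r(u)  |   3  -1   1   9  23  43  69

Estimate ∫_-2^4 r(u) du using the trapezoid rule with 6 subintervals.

Δu = 1.
T_6 = (1/2)·[3 + 2·(-1) + 2·1 + 2·9 + 2·23 + 2·43 + 69] = 111.

111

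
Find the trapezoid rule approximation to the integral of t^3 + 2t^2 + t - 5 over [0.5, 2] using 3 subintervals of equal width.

Δt = (2 − 0.5)/3 = 0.5.
f(0.5) = -3.875, f(1) = -1, f(1.5) = 4.375, f(2) = 13.
T_3 = (Δt/2)·[f(t_0) + 2f(t_1) + 2f(t_2) + f(t_3)].
Sum = 3.96875.

3.96875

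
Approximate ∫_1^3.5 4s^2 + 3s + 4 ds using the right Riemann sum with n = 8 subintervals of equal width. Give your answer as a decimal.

Δs = (3.5 − 1)/8 = 0.3125.
Right endpoints: 1.3125, 1.625, 1.9375, 2.25, 2.5625, 2.875, 3.1875, 3.5.
f(1.3125) = 14.828125, f(1.625) = 19.4375, f(1.9375) = 24.828125, f(2.25) = 31, f(2.5625) = 37.953125, f(2.875) = 45.6875, f(3.1875) = 54.203125, f(3.5) = 63.5.
Sum = Δs · [f(1.3125) + f(1.625) + f(1.9375) + ...].
Sum = 91.07421875.

91.07421875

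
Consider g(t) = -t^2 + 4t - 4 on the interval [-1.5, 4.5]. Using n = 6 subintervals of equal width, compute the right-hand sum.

-17.5

Δt = (4.5 − (-1.5))/6 = 1.
Right endpoints: -0.5, 0.5, 1.5, 2.5, 3.5, 4.5.
g(-0.5) = -6.25, g(0.5) = -2.25, g(1.5) = -0.25, g(2.5) = -0.25, g(3.5) = -2.25, g(4.5) = -6.25.
Sum = Δt · [g(-0.5) + g(0.5) + g(1.5) + ...].
Sum = -17.5.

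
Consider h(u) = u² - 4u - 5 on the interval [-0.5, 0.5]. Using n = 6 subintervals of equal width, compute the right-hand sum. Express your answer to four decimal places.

Δu = (0.5 − (-0.5))/6 = 1/6.
Right endpoints: -1/3, -1/6, 0, 1/6, 1/3, 0.5.
h(-1/3) = -32/9, h(-1/6) = -155/36, h(0) = -5, h(1/6) = -203/36, h(1/3) = -56/9, h(0.5) = -6.75.
Sum = Δu · [h(-1/3) + h(-1/6) + h(0) + ...].
Sum ≈ -5.2454.

-5.2454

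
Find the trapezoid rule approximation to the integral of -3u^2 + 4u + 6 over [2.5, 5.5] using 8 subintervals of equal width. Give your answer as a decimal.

Δu = (5.5 − 2.5)/8 = 0.375.
f(2.5) = -2.75, f(2.875) = -7.296875, f(3.25) = -12.6875, f(3.625) = -18.921875, f(4) = -26, f(4.375) = -33.921875, f(4.75) = -42.6875, f(5.125) = -52.296875, f(5.5) = -62.75.
T_8 = (Δu/2)·[f(u_0) + 2f(u_1) + ... + 2f(u_{7}) + f(u_8)].
Sum = -84.9609375.

-84.9609375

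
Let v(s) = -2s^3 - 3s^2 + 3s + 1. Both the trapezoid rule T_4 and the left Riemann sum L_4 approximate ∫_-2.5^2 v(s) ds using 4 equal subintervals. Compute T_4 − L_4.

-15.1875

T_4 ≈ -12.3925781.
L_4 ≈ 2.7949219.
T_4 − L_4 = -15.1875.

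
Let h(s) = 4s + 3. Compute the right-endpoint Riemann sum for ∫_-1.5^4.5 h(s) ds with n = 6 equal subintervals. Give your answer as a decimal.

66

Δs = (4.5 − (-1.5))/6 = 1.
Right endpoints: -0.5, 0.5, 1.5, 2.5, 3.5, 4.5.
h(-0.5) = 1, h(0.5) = 5, h(1.5) = 9, h(2.5) = 13, h(3.5) = 17, h(4.5) = 21.
Sum = Δs · [h(-0.5) + h(0.5) + h(1.5) + ...].
Sum = 66.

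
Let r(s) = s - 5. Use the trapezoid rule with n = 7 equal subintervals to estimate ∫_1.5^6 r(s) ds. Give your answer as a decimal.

Δs = (6 − 1.5)/7 = 9/14.
r(1.5) = -3.5, r(15/7) = -20/7, r(39/14) = -31/14, r(24/7) = -11/7, r(57/14) = -13/14, r(33/7) = -2/7, r(75/14) = 5/14, r(6) = 1.
T_7 = (Δs/2)·[r(s_0) + 2r(s_1) + ... + 2r(s_{6}) + r(s_7)].
Sum = -5.625.

-5.625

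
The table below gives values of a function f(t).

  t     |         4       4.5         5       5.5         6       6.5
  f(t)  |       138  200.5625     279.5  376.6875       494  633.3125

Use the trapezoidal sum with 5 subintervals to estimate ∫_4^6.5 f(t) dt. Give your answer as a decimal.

Δt = 0.5.
T_5 = (0.5/2)·[138 + 2·200.5625 + 2·279.5 + 2·376.6875 + 2·494 + 633.3125] = 868.203125.

868.203125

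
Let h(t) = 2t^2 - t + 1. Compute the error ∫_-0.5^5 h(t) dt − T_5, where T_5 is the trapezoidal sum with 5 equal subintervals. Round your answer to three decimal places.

-2.218

Exact integral: ∫_-0.5^5 h(t) dt ≈ 76.54167.
T_5 = 78.76.
Error ≈ 76.54167 − 78.76 ≈ -2.218.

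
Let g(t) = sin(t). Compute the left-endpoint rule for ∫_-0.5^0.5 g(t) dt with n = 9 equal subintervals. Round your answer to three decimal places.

Δt = (0.5 − (-0.5))/9 = 1/9.
Left endpoints: -0.5, -7/18, -5/18, -1/6, -1/18, 1/18, 1/6, 5/18, 7/18.
g(-0.5) ≈ -0.479, g(-7/18) ≈ -0.379, g(-5/18) ≈ -0.274, g(-1/6) ≈ -0.166, g(-1/18) ≈ -0.056, g(1/18) ≈ 0.056, g(1/6) ≈ 0.166, g(5/18) ≈ 0.274, g(7/18) ≈ 0.379.
Sum = Δt · [g(-0.5) + g(-7/18) + g(-5/18) + ...].
Sum ≈ -0.053.

-0.053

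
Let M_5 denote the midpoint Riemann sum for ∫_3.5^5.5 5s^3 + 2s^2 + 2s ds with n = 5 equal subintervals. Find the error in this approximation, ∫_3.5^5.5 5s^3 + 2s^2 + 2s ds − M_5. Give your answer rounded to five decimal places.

Exact integral: ∫_3.5^5.5 f(s) ds ≈ 1056.5833333.
M_5 = 1054.73.
Error ≈ 1056.5833333 − 1054.73 ≈ 1.85333.

1.85333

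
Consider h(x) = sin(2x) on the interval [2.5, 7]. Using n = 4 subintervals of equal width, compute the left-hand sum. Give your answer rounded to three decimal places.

Δx = (7 − 2.5)/4 = 1.125.
Left endpoints: 2.5, 3.625, 4.75, 5.875.
h(2.5) ≈ -0.959, h(3.625) ≈ 0.823, h(4.75) ≈ -0.075, h(5.875) ≈ -0.729.
Sum = Δx · [h(2.5) + h(3.625) + h(4.75) + h(5.875)].
Sum ≈ -1.057.

-1.057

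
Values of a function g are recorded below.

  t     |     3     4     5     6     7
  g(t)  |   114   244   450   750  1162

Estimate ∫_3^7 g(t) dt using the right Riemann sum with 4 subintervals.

Δt = 1.
Sum = 1·[244 + 450 + 750 + 1162] = 2606.

2606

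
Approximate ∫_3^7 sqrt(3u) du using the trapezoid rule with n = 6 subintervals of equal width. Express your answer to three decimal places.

15.379

Δu = (7 − 3)/6 = 2/3.
f(3) ≈ 3.000, f(11/3) ≈ 3.317, f(13/3) ≈ 3.606, f(5) ≈ 3.873, f(17/3) ≈ 4.123, f(19/3) ≈ 4.359, f(7) ≈ 4.583.
T_6 = (Δu/2)·[f(u_0) + 2f(u_1) + ... + 2f(u_{5}) + f(u_6)].
Sum ≈ 15.379.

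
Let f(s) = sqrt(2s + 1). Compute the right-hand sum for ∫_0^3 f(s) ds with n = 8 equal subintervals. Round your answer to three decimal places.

Δs = (3 − 0)/8 = 0.375.
Right endpoints: 0.375, 0.75, 1.125, 1.5, 1.875, 2.25, 2.625, 3.
f(0.375) ≈ 1.323, f(0.75) ≈ 1.581, f(1.125) ≈ 1.803, f(1.5) ≈ 2.000, f(1.875) ≈ 2.179, f(2.25) ≈ 2.345, f(2.625) ≈ 2.500, f(3) ≈ 2.646.
Sum = Δs · [f(0.375) + f(0.75) + f(1.125) + ...].
Sum ≈ 6.141.

6.141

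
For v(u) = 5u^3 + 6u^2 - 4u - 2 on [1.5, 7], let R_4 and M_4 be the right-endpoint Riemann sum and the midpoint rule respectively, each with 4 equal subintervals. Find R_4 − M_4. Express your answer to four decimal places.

1526.5024

R_4 ≈ 5035.733398.
M_4 ≈ 3509.230957.
R_4 − M_4 ≈ 1526.5024.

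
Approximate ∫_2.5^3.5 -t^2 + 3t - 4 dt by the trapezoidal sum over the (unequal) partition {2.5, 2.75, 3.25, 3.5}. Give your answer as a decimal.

Subinterval widths: 0.25, 0.5, 0.25.
f(2.5) = -2.75, f(2.75) = -3.3125, f(3.25) = -4.8125, f(3.5) = -5.75.
On each subinterval the trapezoid contributes (Δt_i/2)·[f(t_{i-1}) + f(t_i)].
Sum = -4.109375.

-4.109375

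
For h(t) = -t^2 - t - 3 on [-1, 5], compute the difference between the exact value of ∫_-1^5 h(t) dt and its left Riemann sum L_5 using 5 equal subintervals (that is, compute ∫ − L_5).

Exact integral: ∫_-1^5 h(t) dt = -72.
L_5 = -55.44.
Error = -72 − (-55.44) = -16.56.

-16.56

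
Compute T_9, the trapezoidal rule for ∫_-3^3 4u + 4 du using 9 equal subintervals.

Δu = (3 − (-3))/9 = 2/3.
f(-3) = -8, f(-7/3) = -16/3, f(-5/3) = -8/3, f(-1) = 0, f(-1/3) = 8/3, f(1/3) = 16/3, f(1) = 8, f(5/3) = 32/3, f(7/3) = 40/3, f(3) = 16.
T_9 = (Δu/2)·[f(u_0) + 2f(u_1) + ... + 2f(u_{8}) + f(u_9)].
Sum = 24.

24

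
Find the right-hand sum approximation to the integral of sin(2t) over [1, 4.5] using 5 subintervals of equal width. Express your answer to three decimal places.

Δt = (4.5 − 1)/5 = 0.7.
Right endpoints: 1.7, 2.4, 3.1, 3.8, 4.5.
f(1.7) ≈ -0.256, f(2.4) ≈ -0.996, f(3.1) ≈ -0.083, f(3.8) ≈ 0.968, f(4.5) ≈ 0.412.
Sum = Δt · [f(1.7) + f(2.4) + f(3.1) + f(3.8) + f(4.5)].
Sum ≈ 0.032.

0.032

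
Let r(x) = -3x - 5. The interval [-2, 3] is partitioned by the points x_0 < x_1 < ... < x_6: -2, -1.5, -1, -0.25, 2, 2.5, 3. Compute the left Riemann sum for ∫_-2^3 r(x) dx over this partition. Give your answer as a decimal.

Subinterval widths: 0.5, 0.5, 0.75, 2.25, 0.5, 0.5.
Left endpoints: -2, -1.5, -1, -0.25, 2, 2.5.
r(-2) = 1, r(-1.5) = -0.5, r(-1) = -2, r(-0.25) = -4.25, r(2) = -11, r(2.5) = -12.5.
Sum = Σ Δx_i · r(x_i).
Sum = -22.5625.

-22.5625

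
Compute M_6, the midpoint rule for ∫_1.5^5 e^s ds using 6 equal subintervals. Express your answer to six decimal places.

Δs = (5 − 1.5)/6 = 7/12.
Midpoints: 43/24, 2.375, 71/24, 85/24, 4.125, 113/24.
f(43/24) ≈ 5.999443, f(2.375) ≈ 10.751013, f(71/24) ≈ 19.265835, f(85/24) ≈ 34.524412, f(4.125) ≈ 61.867809, f(113/24) ≈ 110.867227.
Sum = Δs · [f(43/24) + f(2.375) + f(71/24) + ...].
Sum ≈ 141.910848.

141.910848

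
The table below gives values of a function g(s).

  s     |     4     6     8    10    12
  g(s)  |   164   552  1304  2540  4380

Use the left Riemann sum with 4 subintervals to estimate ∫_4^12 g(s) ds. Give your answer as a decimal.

Δs = 2.
Sum = 2·[164 + 552 + 1304 + 2540] = 9120.

9120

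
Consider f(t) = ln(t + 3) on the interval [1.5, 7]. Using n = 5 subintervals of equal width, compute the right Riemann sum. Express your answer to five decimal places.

Δt = (7 − 1.5)/5 = 1.1.
Right endpoints: 2.6, 3.7, 4.8, 5.9, 7.
f(2.6) ≈ 1.72277, f(3.7) ≈ 1.90211, f(4.8) ≈ 2.05412, f(5.9) ≈ 2.18605, f(7) ≈ 2.30259.
Sum = Δt · [f(2.6) + f(3.7) + f(4.8) + f(5.9) + f(7)].
Sum ≈ 11.18440.

11.18440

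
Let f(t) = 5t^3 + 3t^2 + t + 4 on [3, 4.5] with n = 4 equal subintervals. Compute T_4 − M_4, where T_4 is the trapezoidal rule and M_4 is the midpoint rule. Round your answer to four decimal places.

3.1245

T_4 ≈ 489.161133.
M_4 ≈ 486.036621.
T_4 − M_4 ≈ 3.1245.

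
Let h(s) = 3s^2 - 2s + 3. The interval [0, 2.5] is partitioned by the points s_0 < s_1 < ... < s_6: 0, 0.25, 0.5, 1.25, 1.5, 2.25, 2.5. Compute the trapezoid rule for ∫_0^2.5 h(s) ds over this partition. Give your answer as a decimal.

17.328125

Subinterval widths: 0.25, 0.25, 0.75, 0.25, 0.75, 0.25.
h(0) = 3, h(0.25) = 2.6875, h(0.5) = 2.75, h(1.25) = 5.1875, h(1.5) = 6.75, h(2.25) = 13.6875, h(2.5) = 16.75.
On each subinterval the trapezoid contributes (Δs_i/2)·[h(s_{i-1}) + h(s_i)].
Sum = 17.328125.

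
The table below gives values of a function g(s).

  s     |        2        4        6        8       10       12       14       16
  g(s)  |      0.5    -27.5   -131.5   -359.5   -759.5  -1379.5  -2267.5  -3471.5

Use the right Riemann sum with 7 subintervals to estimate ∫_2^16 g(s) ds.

Δs = 2.
Sum = 2·[(-27.5) + (-131.5) + (-359.5) + (-759.5) + (-1379.5) + (-2267.5) + (-3471.5)] = -16793.

-16793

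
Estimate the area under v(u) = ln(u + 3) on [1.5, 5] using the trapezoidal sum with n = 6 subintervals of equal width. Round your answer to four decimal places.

Δu = (5 − 1.5)/6 = 7/12.
v(1.5) ≈ 1.5041, v(25/12) ≈ 1.6260, v(8/3) ≈ 1.7346, v(3.25) ≈ 1.8326, v(23/6) ≈ 1.9218, v(53/12) ≈ 2.0037, v(5) ≈ 2.0794.
T_6 = (Δu/2)·[v(u_0) + 2v(u_1) + ... + 2v(u_{5}) + v(u_6)].
Sum ≈ 6.3644.

6.3644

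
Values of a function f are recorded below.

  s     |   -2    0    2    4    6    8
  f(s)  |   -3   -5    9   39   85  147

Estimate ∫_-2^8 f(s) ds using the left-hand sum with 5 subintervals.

Δs = 2.
Sum = 2·[(-3) + (-5) + 9 + 39 + 85] = 250.

250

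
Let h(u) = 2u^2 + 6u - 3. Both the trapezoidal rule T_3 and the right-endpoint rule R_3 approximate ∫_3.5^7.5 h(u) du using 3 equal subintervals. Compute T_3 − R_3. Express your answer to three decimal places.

-74.667

T_3 ≈ 375.03704.
R_3 ≈ 449.70370.
T_3 − R_3 ≈ -74.667.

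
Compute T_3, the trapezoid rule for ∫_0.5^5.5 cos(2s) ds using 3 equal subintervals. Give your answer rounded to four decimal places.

0.1476

Δs = (5.5 − 0.5)/3 = 5/3.
f(0.5) ≈ 0.5403, f(13/6) ≈ -0.3700, f(23/6) ≈ 0.1862, f(5.5) ≈ 0.0044.
T_3 = (Δs/2)·[f(s_0) + 2f(s_1) + 2f(s_2) + f(s_3)].
Sum ≈ 0.1476.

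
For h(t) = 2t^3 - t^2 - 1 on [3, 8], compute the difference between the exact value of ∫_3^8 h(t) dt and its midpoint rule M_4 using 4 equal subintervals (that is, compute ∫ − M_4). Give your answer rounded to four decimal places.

20.8333

Exact integral: ∫_3^8 h(t) dt ≈ 1840.833333.
M_4 = 1820.
Error ≈ 1840.833333 − 1820 ≈ 20.8333.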